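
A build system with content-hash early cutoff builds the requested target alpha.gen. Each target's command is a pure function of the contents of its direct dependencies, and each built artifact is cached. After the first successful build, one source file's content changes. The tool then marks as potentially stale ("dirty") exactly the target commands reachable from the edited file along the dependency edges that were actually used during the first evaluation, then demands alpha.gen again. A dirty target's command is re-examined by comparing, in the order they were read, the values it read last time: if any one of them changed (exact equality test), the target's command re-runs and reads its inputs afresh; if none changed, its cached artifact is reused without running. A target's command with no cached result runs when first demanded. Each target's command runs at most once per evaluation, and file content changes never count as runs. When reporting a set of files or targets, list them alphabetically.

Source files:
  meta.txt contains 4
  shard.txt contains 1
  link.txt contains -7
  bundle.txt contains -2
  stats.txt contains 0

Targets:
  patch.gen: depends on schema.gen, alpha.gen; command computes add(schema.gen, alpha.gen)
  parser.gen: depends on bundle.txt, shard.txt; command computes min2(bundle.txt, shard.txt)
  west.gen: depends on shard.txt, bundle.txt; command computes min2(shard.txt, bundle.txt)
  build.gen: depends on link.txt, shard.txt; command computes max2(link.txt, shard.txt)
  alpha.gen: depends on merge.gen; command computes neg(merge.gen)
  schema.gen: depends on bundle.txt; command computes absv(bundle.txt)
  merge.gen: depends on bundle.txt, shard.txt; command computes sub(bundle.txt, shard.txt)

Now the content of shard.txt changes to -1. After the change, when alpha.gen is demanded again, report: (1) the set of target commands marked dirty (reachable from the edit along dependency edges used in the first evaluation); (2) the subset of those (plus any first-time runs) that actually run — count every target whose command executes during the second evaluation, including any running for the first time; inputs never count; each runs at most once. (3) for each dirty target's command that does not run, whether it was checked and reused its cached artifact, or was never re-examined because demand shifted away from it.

First evaluation (everything demanded from the output):
  merge.gen = sub(-2, 1) = -3
  alpha.gen = neg(-3) = 3

Propagation after the edit:
  merge.gen: runs — shard.txt 1->-1; result -1.
  alpha.gen: runs — merge.gen -3->-1; result 1.

Marked dirty: alpha.gen, merge.gen.
Target commands that run: alpha.gen, merge.gen — 2 in total.
Every dirty target's command ran.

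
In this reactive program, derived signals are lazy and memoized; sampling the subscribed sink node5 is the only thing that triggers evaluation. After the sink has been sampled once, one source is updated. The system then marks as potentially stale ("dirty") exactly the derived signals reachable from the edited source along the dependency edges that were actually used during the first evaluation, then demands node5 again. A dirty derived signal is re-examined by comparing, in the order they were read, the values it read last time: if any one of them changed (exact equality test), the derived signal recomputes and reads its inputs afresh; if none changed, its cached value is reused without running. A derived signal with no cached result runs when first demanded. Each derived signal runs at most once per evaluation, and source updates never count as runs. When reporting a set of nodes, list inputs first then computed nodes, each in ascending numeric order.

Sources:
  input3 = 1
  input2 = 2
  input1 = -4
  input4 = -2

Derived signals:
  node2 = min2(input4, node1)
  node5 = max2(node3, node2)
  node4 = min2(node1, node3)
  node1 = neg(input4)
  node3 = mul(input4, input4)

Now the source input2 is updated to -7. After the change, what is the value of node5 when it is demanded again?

Demanding node5 again yields 4.
Note the shortcut — nothing in the graph depends on input2 at all, so no recomputation happens.

First demand of the output computes:
  node1 = neg(-2) = 2
  node2 = min2(-2, 2) = -2
  node3 = mul(-2, -2) = 4
  node5 = max2(4, -2) = 4

After the edit, cleaning proceeds:
  no node depends on input2 at all; the second demand re-runs nothing.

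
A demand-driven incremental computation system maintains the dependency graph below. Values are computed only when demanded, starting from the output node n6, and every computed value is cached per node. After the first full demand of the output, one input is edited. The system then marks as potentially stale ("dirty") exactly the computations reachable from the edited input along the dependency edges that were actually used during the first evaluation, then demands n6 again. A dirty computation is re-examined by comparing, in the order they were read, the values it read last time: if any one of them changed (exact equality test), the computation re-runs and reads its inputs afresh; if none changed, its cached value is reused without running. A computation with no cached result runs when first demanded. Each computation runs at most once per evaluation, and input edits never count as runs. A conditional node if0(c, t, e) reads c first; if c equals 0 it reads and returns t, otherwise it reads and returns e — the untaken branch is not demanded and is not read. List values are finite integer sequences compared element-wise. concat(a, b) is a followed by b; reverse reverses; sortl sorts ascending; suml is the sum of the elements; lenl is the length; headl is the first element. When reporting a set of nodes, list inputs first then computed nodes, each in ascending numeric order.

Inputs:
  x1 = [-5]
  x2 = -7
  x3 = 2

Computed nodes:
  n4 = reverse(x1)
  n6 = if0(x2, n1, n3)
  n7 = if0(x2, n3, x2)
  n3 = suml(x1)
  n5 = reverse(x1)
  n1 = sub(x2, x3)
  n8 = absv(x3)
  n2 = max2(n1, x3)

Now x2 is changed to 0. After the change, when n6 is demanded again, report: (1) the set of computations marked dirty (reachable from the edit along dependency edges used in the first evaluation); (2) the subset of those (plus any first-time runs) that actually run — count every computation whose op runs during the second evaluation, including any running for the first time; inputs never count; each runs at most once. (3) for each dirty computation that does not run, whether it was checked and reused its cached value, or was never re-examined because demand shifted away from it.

Marked dirty: n6.
Computations that run: n1, n6 — 2 in total.
Every dirty computation ran.
Key observation: a condition flipped, so demand reaches new nodes — n1 runs for the first time.

First evaluation (everything demanded from the output):
  n3 = suml([-5]) = -5
  n6 = if0(x2=-7 -> else branch n3) = -5

Propagation after the edit:
  n1: demanded for the first time — runs, produces -2.
  n6: runs — x2 -7->0; result -2.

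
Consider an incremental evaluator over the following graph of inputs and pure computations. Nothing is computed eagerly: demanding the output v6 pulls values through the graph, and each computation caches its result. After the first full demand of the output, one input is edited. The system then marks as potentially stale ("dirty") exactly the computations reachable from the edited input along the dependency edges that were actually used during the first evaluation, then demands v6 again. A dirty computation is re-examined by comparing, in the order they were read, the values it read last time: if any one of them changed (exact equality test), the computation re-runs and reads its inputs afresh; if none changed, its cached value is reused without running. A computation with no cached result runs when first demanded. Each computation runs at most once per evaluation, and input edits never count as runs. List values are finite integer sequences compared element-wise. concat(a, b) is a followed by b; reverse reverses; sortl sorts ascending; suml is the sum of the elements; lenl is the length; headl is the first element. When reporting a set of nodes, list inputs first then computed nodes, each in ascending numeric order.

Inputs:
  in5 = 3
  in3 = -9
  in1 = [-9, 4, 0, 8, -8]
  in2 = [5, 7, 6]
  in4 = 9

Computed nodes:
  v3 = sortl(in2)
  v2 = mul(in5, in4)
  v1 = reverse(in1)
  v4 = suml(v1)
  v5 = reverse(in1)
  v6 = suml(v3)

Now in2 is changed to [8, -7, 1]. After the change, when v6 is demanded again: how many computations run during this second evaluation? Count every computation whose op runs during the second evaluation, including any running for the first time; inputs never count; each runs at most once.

Run set: v3, v6 (2 run).

Initial pass — values computed on the first demand:
  v3 = sortl([5, 7, 6]) = [5, 6, 7]
  v6 = suml([5, 6, 7]) = 18

Second demand — change propagation:
  v3: re-runs because in2 [5, 7, 6]->[8, -7, 1]; new result [-7, 1, 8].
  v6: re-runs because v3 [5, 6, 7]->[-7, 1, 8]; new result 2.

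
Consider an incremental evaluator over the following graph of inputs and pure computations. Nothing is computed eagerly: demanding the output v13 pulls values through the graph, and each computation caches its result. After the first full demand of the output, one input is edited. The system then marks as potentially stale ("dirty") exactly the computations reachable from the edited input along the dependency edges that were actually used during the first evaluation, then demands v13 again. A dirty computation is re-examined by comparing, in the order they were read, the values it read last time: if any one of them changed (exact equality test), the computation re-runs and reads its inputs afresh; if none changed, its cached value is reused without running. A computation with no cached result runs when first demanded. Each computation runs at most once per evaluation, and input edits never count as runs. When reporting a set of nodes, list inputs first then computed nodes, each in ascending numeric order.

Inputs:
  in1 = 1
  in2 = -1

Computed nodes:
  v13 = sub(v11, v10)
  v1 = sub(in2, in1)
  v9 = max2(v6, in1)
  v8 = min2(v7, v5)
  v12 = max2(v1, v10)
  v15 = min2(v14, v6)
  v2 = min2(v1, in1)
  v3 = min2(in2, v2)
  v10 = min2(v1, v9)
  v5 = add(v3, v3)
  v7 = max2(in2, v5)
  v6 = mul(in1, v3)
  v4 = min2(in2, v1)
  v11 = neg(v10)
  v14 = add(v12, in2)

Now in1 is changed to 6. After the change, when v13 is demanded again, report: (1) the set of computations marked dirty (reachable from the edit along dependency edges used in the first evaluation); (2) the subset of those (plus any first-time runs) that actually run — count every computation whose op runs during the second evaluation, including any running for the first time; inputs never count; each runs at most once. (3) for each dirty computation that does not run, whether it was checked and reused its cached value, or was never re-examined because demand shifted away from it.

Dirty set: v1, v2, v3, v6, v9, v10, v11, v13.
Run set: v1, v2, v3, v6, v9, v10, v11, v13 (8 run).
All dirty computations ended up running.

Initial pass — values computed on the first demand:
  v1 = sub(-1, 1) = -2
  v2 = min2(-2, 1) = -2
  v3 = min2(-1, -2) = -2
  v6 = mul(1, -2) = -2
  v9 = max2(-2, 1) = 1
  v10 = min2(-2, 1) = -2
  v11 = neg(-2) = 2
  v13 = sub(2, -2) = 4

Second demand — change propagation:
  v1: re-runs because in1 1->6; new result -7.
  v2: re-runs because v1 -2->-7; in1 1->6; new result -7.
  v3: re-runs because v2 -2->-7; new result -7.
  v6: re-runs because in1 1->6; v3 -2->-7; new result -42.
  v9: re-runs because v6 -2->-42; in1 1->6; new result 6.
  v10: re-runs because v1 -2->-7; v9 1->6; new result -7.
  v11: re-runs because v10 -2->-7; new result 7.
  v13: re-runs because v11 2->7; v10 -2->-7; new result 14.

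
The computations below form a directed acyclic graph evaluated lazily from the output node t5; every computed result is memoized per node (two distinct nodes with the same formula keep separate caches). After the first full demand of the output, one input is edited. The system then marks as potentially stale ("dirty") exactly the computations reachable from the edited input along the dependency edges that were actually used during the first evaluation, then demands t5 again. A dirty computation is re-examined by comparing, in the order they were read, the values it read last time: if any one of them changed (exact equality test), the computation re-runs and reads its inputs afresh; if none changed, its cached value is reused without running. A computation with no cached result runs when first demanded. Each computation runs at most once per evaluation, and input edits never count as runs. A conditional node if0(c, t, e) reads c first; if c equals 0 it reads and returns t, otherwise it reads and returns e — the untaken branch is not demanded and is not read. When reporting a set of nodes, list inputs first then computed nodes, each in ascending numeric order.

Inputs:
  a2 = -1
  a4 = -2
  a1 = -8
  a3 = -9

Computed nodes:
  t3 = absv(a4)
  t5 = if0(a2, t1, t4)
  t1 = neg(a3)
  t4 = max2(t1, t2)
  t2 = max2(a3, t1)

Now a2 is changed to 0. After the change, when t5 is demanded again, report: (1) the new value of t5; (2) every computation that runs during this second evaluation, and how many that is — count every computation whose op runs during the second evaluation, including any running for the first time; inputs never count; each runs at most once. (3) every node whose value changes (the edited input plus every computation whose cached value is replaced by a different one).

First demand of the output computes:
  t1 = neg(-9) = 9
  t2 = max2(-9, 9) = 9
  t4 = max2(9, 9) = 9
  t5 = if0(a2=-1 -> else branch t4) = 9

After the edit, cleaning proceeds:
  t5: a read changed (a2 -1->0) — executes, giving 9 — identical to its old value.

Demanding t5 again yields 9.
1 computations run: t5.
The nodes whose values change: a2.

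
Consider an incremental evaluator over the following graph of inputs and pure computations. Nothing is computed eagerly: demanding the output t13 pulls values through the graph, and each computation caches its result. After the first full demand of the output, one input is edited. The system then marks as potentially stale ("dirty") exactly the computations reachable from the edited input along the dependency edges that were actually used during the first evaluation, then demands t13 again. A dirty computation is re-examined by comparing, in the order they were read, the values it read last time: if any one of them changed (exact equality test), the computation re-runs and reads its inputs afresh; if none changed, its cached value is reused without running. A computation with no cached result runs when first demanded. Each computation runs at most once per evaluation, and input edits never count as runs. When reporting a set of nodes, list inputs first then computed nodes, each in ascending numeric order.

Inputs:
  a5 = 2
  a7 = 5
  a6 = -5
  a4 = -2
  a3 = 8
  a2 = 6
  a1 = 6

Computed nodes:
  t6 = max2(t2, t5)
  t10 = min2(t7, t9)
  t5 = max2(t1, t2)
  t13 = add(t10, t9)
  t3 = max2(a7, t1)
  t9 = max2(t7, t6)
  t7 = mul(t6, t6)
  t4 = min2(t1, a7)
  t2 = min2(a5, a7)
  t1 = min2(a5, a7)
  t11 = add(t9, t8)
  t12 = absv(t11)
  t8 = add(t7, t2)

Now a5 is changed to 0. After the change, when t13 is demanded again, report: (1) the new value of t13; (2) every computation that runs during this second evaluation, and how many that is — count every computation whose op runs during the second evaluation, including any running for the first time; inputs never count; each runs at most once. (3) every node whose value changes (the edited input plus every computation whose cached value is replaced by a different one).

Initial pass — values computed on the first demand:
  t1 = min2(2, 5) = 2
  t2 = min2(2, 5) = 2
  t5 = max2(2, 2) = 2
  t6 = max2(2, 2) = 2
  t7 = mul(2, 2) = 4
  t9 = max2(4, 2) = 4
  t10 = min2(4, 4) = 4
  t13 = add(4, 4) = 8

Second demand — change propagation:
  t1: re-runs because a5 2->0; new result 0.
  t2: re-runs because a5 2->0; new result 0.
  t5: re-runs because t1 2->0; t2 2->0; new result 0.
  t6: re-runs because t2 2->0; t5 2->0; new result 0.
  t7: re-runs because t6 2->0; t6 2->0; new result 0.
  t9: re-runs because t7 4->0; t6 2->0; new result 0.
  t10: re-runs because t7 4->0; t9 4->0; new result 0.
  t13: re-runs because t10 4->0; t9 4->0; new result 0.

t13 now evaluates to 0.
Run set: t1, t2, t5, t6, t7, t9, t10, t13 (8 run).
Changed values: a5, t1, t2, t5, t6, t7, t9, t10, t13.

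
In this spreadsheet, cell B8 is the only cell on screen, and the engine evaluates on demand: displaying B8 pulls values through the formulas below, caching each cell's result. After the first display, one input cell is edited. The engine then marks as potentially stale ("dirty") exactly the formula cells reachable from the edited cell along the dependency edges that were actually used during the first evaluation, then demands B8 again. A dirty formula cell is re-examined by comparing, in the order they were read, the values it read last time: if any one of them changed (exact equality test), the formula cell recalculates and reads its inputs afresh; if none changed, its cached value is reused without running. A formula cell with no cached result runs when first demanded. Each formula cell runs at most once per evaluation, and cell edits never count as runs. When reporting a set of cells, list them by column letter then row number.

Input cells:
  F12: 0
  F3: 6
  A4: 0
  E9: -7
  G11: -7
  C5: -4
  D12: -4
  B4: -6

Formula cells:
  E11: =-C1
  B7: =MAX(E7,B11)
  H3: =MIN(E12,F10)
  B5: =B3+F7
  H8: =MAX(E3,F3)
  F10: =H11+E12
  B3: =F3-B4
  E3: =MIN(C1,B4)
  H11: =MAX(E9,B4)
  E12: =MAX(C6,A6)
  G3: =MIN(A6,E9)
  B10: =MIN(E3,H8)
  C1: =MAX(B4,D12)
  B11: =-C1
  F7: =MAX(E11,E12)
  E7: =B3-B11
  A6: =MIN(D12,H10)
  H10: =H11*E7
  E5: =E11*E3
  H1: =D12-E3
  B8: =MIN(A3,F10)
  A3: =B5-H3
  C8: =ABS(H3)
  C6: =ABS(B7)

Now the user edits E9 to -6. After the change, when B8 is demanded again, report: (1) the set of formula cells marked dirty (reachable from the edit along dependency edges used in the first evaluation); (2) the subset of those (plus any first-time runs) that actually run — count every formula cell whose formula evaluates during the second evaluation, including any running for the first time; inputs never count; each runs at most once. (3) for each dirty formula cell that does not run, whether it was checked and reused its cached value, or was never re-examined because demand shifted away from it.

Initial pass — values computed on the first demand:
  B3 = 6 - -6 = 12
  C1 = MAX(-6, -4) = -4
  B11 = -(-4) = 4
  E7 = 12 - 4 = 8
  B7 = MAX(8, 4) = 8
  C6 = ABS(8) = 8
  E11 = -(-4) = 4
  H11 = MAX(-7, -6) = -6
  H10 = -6 * 8 = -48
  A6 = MIN(-4, -48) = -48
  E12 = MAX(8, -48) = 8
  F7 = MAX(4, 8) = 8
  B5 = 12 + 8 = 20
  F10 = -6 + 8 = 2
  H3 = MIN(8, 2) = 2
  A3 = 20 - 2 = 18
  B8 = MIN(18, 2) = 2

Second demand — change propagation:
  H11: re-runs because E9 -7->-6; new result -6 (unchanged).
  H10: re-examined; everything it read last time is the same (H11 unchanged, E7 unchanged) — cache -48 kept, no run.
  A6: re-examined; everything it read last time is the same (D12 unchanged, H10 unchanged) — cache -48 kept, no run.
  E12: re-examined; everything it read last time is the same (C6 unchanged, A6 unchanged) — cache 8 kept, no run.
  F7: re-examined; everything it read last time is the same (E11 unchanged, E12 unchanged) — cache 8 kept, no run.
  B5: re-examined; everything it read last time is the same (B3 unchanged, F7 unchanged) — cache 20 kept, no run.
  F10: re-examined; everything it read last time is the same (H11 unchanged, E12 unchanged) — cache 2 kept, no run.
  H3: re-examined; everything it read last time is the same (E12 unchanged, F10 unchanged) — cache 2 kept, no run.
  A3: re-examined; everything it read last time is the same (B5 unchanged, H3 unchanged) — cache 18 kept, no run.
  B8: re-examined; everything it read last time is the same (A3 unchanged, F10 unchanged) — cache 2 kept, no run.

The important point: H11 recomputes to an identical value, and the output ends up unchanged.

Dirty set: A3, A6, B5, B8, E12, F7, F10, H3, H10, H11.
Run set: H11 (1 run).
Re-examined without running (cache reused): A3, A6, B5, B8, E12, F7, F10, H3, H10.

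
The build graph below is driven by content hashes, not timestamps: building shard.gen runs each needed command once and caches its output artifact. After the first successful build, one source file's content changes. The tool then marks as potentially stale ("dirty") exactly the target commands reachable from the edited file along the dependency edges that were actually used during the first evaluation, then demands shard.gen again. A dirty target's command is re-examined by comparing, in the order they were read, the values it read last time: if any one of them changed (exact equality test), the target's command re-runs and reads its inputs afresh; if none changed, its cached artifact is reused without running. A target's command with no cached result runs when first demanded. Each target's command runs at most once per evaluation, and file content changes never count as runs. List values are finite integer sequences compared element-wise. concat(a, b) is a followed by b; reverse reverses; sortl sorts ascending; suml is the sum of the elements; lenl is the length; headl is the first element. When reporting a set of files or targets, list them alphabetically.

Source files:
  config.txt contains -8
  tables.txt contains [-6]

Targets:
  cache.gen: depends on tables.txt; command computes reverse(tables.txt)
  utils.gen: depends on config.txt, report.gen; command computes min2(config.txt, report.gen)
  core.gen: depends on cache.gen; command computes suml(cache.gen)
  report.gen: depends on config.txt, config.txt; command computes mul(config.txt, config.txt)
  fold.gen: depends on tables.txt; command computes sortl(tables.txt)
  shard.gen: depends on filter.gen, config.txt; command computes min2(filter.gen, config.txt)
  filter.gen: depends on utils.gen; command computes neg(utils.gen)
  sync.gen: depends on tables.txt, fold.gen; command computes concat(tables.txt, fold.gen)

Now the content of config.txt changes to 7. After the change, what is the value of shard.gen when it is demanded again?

Initial pass — values computed on the first demand:
  report.gen = mul(-8, -8) = 64
  utils.gen = min2(-8, 64) = -8
  filter.gen = neg(-8) = 8
  shard.gen = min2(8, -8) = -8

Second demand — change propagation:
  report.gen: re-runs because config.txt -8->7; config.txt -8->7; new result 49.
  utils.gen: re-runs because config.txt -8->7; report.gen 64->49; new result 7.
  filter.gen: re-runs because utils.gen -8->7; new result -7.
  shard.gen: re-runs because filter.gen 8->-7; config.txt -8->7; new result -7.

shard.gen now evaluates to -7.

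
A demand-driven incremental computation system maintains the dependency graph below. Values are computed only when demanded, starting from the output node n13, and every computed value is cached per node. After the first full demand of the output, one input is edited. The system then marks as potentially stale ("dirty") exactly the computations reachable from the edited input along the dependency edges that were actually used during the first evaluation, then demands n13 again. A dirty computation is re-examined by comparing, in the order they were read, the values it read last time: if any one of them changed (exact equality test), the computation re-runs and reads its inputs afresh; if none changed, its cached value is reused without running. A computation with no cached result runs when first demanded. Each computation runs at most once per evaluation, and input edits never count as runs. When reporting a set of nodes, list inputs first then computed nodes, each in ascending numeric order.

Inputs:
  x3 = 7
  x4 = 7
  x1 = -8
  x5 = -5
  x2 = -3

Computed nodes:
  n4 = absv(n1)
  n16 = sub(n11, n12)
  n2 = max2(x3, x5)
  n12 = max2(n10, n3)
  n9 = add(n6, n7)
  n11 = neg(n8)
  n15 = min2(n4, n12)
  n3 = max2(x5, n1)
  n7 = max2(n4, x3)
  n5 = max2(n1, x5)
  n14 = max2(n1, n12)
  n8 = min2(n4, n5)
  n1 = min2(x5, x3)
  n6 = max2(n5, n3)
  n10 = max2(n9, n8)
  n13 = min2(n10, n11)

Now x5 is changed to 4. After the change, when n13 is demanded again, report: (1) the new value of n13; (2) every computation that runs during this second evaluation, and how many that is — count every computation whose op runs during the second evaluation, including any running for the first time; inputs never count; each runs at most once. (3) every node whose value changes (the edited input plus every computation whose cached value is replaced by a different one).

New value of n13: -4.
Computations that run: n1, n3, n4, n5, n6, n7, n8, n9, n10, n11, n13 — 11 in total.
Values that change: x5, n1, n3, n4, n5, n6, n8, n9, n10, n11, n13.

First evaluation (everything demanded from the output):
  n1 = min2(-5, 7) = -5
  n3 = max2(-5, -5) = -5
  n4 = absv(-5) = 5
  n5 = max2(-5, -5) = -5
  n6 = max2(-5, -5) = -5
  n7 = max2(5, 7) = 7
  n8 = min2(5, -5) = -5
  n9 = add(-5, 7) = 2
  n10 = max2(2, -5) = 2
  n11 = neg(-5) = 5
  n13 = min2(2, 5) = 2

Propagation after the edit:
  n1: runs — x5 -5->4; result 4.
  n3: runs — x5 -5->4; n1 -5->4; result 4.
  n4: runs — n1 -5->4; result 4.
  n5: runs — n1 -5->4; x5 -5->4; result 4.
  n6: runs — n5 -5->4; n3 -5->4; result 4.
  n7: runs — n4 5->4; result 7 (same value as before).
  n8: runs — n4 5->4; n5 -5->4; result 4.
  n9: runs — n6 -5->4; result 11.
  n10: runs — n9 2->11; n8 -5->4; result 11.
  n11: runs — n8 -5->4; result -4.
  n13: runs — n10 2->11; n11 5->-4; result -4.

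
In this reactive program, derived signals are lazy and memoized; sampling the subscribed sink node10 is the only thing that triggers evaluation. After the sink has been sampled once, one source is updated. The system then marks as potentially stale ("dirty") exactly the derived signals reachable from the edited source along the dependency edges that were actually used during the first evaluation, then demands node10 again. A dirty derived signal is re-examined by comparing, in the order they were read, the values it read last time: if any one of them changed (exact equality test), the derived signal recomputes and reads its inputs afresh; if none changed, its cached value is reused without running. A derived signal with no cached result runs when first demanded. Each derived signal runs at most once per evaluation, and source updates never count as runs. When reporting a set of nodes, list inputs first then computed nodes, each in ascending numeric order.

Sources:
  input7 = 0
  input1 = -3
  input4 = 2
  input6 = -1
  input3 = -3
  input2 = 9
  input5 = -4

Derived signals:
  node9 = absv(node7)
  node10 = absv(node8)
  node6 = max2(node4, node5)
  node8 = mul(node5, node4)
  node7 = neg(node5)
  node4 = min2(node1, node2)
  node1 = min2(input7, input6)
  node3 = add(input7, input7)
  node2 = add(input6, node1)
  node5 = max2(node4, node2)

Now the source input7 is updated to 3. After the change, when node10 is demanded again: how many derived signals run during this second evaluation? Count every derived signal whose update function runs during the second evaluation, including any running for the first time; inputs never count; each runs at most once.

1 derived signals run: node1.
Note the absorption at node1: it re-runs yet its value is the same, leaving the output's value untouched.

First demand of the output computes:
  node1 = min2(0, -1) = -1
  node2 = add(-1, -1) = -2
  node4 = min2(-1, -2) = -2
  node5 = max2(-2, -2) = -2
  node8 = mul(-2, -2) = 4
  node10 = absv(4) = 4

After the edit, cleaning proceeds:
  node1: a read changed (input7 0->3) — executes, giving -1 — identical to its old value.
  node2: dirty, but its reads are unchanged (input6 unchanged, node1 unchanged); cached -2 stands.
  node4: dirty, but its reads are unchanged (node1 unchanged, node2 unchanged); cached -2 stands.
  node5: dirty, but its reads are unchanged (node4 unchanged, node2 unchanged); cached -2 stands.
  node8: dirty, but its reads are unchanged (node5 unchanged, node4 unchanged); cached 4 stands.
  node10: dirty, but its reads are unchanged (node8 unchanged); cached 4 stands.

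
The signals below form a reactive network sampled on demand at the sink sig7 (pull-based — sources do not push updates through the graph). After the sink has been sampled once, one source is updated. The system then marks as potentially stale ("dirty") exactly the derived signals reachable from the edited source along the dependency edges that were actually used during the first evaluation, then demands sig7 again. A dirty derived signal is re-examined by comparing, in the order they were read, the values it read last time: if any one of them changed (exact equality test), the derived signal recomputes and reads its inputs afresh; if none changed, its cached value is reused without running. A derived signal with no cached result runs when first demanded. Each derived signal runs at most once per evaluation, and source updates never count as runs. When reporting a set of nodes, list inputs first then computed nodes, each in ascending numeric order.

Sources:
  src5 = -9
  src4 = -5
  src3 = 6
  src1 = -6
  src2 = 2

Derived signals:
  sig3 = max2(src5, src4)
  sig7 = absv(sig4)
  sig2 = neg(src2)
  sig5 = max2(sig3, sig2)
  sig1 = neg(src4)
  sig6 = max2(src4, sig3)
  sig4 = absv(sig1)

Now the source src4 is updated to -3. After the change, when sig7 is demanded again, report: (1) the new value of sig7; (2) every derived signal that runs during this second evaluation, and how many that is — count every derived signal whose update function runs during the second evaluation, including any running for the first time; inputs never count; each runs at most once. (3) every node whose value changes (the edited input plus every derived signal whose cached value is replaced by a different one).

Initial pass — values computed on the first demand:
  sig1 = neg(-5) = 5
  sig4 = absv(5) = 5
  sig7 = absv(5) = 5

Second demand — change propagation:
  sig1: re-runs because src4 -5->-3; new result 3.
  sig4: re-runs because sig1 5->3; new result 3.
  sig7: re-runs because sig4 5->3; new result 3.

sig7 now evaluates to 3.
Run set: sig1, sig4, sig7 (3 run).
Changed values: src4, sig1, sig4, sig7.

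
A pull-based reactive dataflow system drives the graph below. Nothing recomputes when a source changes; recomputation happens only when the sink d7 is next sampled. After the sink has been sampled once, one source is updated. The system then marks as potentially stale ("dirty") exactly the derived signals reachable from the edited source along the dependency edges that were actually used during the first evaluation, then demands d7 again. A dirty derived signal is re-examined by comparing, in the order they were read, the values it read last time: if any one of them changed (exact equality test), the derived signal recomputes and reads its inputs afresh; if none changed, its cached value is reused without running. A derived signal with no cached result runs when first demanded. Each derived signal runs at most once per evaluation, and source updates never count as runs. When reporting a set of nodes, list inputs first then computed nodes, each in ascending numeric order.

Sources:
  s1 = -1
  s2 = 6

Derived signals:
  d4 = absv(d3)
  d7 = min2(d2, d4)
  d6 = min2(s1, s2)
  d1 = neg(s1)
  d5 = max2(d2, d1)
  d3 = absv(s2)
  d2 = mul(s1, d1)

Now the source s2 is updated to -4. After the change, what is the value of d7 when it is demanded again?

New value of d7: -1.

First evaluation (everything demanded from the output):
  d1 = neg(-1) = 1
  d2 = mul(-1, 1) = -1
  d3 = absv(6) = 6
  d4 = absv(6) = 6
  d7 = min2(-1, 6) = -1

Propagation after the edit:
  d3: runs — s2 6->-4; result 4.
  d4: runs — d3 6->4; result 4.
  d7: runs — d4 6->4; result -1 (same value as before).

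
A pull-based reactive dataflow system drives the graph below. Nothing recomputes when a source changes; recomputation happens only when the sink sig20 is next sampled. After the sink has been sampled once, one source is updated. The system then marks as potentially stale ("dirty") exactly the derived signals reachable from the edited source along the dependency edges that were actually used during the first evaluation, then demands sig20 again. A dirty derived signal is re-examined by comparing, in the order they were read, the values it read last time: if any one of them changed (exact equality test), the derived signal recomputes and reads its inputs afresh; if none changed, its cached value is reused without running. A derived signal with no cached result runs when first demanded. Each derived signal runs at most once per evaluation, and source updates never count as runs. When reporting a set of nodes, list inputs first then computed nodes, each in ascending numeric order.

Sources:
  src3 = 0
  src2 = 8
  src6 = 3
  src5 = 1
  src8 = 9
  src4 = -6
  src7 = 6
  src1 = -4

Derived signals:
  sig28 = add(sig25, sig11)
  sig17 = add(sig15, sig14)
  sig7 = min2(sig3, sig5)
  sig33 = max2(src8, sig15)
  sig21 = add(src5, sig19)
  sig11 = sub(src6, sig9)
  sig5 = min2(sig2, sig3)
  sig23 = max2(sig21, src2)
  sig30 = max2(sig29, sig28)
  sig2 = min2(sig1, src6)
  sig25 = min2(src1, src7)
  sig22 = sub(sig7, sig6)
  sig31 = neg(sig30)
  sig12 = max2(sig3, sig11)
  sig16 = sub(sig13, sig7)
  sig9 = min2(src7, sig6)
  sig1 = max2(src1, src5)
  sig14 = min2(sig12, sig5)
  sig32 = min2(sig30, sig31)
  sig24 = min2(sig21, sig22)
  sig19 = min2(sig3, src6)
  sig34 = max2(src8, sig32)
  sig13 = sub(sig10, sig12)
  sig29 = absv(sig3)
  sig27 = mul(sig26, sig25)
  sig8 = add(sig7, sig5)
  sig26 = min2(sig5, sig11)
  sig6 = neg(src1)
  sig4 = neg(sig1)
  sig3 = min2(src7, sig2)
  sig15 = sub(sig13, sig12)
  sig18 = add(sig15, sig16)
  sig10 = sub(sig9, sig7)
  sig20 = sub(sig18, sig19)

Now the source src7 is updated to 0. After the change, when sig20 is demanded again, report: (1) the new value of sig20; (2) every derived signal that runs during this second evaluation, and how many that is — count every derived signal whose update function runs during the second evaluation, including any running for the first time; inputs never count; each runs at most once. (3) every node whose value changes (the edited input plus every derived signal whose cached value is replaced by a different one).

New value of sig20: -9.
Derived signals that run: sig3, sig5, sig7, sig9, sig10, sig11, sig12, sig13, sig15, sig16, sig18, sig19, sig20 — 13 in total.
Values that change: src7, sig3, sig5, sig7, sig9, sig10, sig11, sig12, sig13, sig15, sig16, sig18, sig19, sig20.

First evaluation (everything demanded from the output):
  sig1 = max2(-4, 1) = 1
  sig2 = min2(1, 3) = 1
  sig3 = min2(6, 1) = 1
  sig5 = min2(1, 1) = 1
  sig6 = neg(-4) = 4
  sig7 = min2(1, 1) = 1
  sig9 = min2(6, 4) = 4
  sig10 = sub(4, 1) = 3
  sig11 = sub(3, 4) = -1
  sig12 = max2(1, -1) = 1
  sig13 = sub(3, 1) = 2
  sig15 = sub(2, 1) = 1
  sig16 = sub(2, 1) = 1
  sig18 = add(1, 1) = 2
  sig19 = min2(1, 3) = 1
  sig20 = sub(2, 1) = 1

Propagation after the edit:
  sig3: runs — src7 6->0; result 0.
  sig5: runs — sig3 1->0; result 0.
  sig7: runs — sig3 1->0; sig5 1->0; result 0.
  sig9: runs — src7 6->0; result 0.
  sig10: runs — sig9 4->0; sig7 1->0; result 0.
  sig11: runs — sig9 4->0; result 3.
  sig12: runs — sig3 1->0; sig11 -1->3; result 3.
  sig13: runs — sig10 3->0; sig12 1->3; result -3.
  sig15: runs — sig13 2->-3; sig12 1->3; result -6.
  sig16: runs — sig13 2->-3; sig7 1->0; result -3.
  sig18: runs — sig15 1->-6; sig16 1->-3; result -9.
  sig19: runs — sig3 1->0; result 0.
  sig20: runs — sig18 2->-9; sig19 1->0; result -9.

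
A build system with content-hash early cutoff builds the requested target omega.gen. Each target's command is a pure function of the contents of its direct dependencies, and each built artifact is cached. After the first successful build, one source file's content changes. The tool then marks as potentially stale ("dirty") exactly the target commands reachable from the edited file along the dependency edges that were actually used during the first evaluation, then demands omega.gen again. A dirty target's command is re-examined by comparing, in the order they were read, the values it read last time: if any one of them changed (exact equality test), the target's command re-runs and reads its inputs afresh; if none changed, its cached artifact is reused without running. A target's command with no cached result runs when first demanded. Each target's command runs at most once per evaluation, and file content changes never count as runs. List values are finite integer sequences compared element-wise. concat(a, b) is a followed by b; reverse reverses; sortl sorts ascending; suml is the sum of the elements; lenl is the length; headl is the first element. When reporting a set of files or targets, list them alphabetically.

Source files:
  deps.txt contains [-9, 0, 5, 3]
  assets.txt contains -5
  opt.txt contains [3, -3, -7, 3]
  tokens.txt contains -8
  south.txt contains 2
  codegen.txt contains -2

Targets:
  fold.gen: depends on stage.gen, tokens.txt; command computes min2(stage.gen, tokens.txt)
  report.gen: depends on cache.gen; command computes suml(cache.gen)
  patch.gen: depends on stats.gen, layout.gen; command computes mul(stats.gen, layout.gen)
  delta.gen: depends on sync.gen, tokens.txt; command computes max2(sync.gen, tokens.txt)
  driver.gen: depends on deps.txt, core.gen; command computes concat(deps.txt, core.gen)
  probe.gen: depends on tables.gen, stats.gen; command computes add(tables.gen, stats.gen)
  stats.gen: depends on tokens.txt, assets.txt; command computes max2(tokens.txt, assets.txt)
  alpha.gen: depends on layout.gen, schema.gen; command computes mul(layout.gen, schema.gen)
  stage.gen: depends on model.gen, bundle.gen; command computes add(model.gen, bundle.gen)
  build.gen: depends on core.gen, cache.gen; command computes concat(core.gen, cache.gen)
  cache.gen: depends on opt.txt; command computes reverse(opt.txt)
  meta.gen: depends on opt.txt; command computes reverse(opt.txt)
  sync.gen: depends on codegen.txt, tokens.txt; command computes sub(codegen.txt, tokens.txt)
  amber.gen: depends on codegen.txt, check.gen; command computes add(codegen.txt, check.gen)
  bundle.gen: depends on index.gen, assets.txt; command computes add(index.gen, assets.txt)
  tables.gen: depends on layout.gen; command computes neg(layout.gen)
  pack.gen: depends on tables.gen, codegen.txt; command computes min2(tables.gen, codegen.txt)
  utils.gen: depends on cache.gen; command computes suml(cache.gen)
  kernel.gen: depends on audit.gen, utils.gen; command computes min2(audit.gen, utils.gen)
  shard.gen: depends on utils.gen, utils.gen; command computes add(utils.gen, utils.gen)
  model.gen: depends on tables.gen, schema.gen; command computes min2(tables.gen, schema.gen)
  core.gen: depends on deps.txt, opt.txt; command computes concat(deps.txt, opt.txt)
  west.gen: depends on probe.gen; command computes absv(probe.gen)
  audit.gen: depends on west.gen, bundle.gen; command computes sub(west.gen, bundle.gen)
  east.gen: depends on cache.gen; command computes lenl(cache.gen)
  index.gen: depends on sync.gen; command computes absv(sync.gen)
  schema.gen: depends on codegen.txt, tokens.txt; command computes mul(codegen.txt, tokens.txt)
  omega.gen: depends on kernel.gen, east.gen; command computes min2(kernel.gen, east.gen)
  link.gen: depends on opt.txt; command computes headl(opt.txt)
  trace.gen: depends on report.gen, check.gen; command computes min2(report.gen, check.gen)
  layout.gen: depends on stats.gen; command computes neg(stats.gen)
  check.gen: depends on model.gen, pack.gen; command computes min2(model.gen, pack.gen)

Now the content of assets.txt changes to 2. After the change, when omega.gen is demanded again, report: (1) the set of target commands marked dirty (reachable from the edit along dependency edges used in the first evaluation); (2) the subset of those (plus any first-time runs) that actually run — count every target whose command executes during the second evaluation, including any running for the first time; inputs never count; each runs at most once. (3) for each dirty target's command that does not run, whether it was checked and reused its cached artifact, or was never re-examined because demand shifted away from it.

First evaluation (everything demanded from the output):
  cache.gen = reverse([3, -3, -7, 3]) = [3, -7, -3, 3]
  east.gen = lenl([3, -7, -3, 3]) = 4
  stats.gen = max2(-8, -5) = -5
  layout.gen = neg(-5) = 5
  sync.gen = sub(-2, -8) = 6
  index.gen = absv(6) = 6
  bundle.gen = add(6, -5) = 1
  tables.gen = neg(5) = -5
  probe.gen = add(-5, -5) = -10
  utils.gen = suml([3, -7, -3, 3]) = -4
  west.gen = absv(-10) = 10
  audit.gen = sub(10, 1) = 9
  kernel.gen = min2(9, -4) = -4
  omega.gen = min2(-4, 4) = -4

Propagation after the edit:
  bundle.gen: runs — assets.txt -5->2; result 8.
  stats.gen: runs — assets.txt -5->2; result 2.
  layout.gen: runs — stats.gen -5->2; result -2.
  tables.gen: runs — layout.gen 5->-2; result 2.
  probe.gen: runs — tables.gen -5->2; stats.gen -5->2; result 4.
  west.gen: runs — probe.gen -10->4; result 4.
  audit.gen: runs — west.gen 10->4; bundle.gen 1->8; result -4.
  kernel.gen: runs — audit.gen 9->-4; result -4 (same value as before).
  omega.gen: checked — values it read are unchanged (kernel.gen unchanged, east.gen unchanged); reused cached -4 without running.

Key observation: the change is absorbed at kernel.gen — it re-runs but produces the same value, and the output's value is unchanged.

Marked dirty: audit.gen, bundle.gen, kernel.gen, layout.gen, omega.gen, probe.gen, stats.gen, tables.gen, west.gen.
Target commands that run: audit.gen, bundle.gen, kernel.gen, layout.gen, probe.gen, stats.gen, tables.gen, west.gen — 8 in total.
Checked but reused from cache: omega.gen.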